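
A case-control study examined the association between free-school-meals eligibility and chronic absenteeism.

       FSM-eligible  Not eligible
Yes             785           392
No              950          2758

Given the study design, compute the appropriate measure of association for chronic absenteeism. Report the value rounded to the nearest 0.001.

Reading the table with exposure as columns: a = 785 (FSM-eligible, case), b = 950 (FSM-eligible, non-case), c = 392 (Not eligible, case), d = 2758.
This is a case-control study: participants were sampled on outcome status, so risks in the source population cannot be estimated directly — relative risk is not valid here. The odds ratio is the appropriate measure.
OR = (a·d)/(b·c) = (785 × 2758) / (950 × 392) = 2165030 / 372400 = 5.81372

5.814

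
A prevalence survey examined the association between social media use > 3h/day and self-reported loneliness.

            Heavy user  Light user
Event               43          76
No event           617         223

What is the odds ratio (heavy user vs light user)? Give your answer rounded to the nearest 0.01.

Reading the table with exposure as columns: a = 43 (Heavy user, case), b = 617 (Heavy user, non-case), c = 76 (Light user, case), d = 223.
OR = (a·d)/(b·c) = (43 × 223) / (617 × 76) = 9589 / 46892 = 0.20449
Exposure is associated with lower odds of self-reported loneliness (OR = 0.20 < 1).

0.20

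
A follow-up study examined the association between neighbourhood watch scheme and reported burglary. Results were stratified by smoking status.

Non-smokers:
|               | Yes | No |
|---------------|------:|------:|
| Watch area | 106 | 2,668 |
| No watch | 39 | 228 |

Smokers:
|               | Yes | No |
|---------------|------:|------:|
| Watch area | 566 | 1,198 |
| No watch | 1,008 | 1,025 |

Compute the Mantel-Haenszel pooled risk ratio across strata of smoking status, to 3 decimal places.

RR_MH = Σ(aᵢ·n₀ᵢ/nᵢ) / Σ(cᵢ·n₁ᵢ/nᵢ), with n₁ᵢ = aᵢ+bᵢ (exposed), n₀ᵢ = cᵢ+dᵢ (unexposed), nᵢ = n₁ᵢ+n₀ᵢ.
Stratum 1 (Non-smokers): n₁ = 2774, n₀ = 267, n = 3041; a·n₀/n = 106·267/3041 = 9.3068; c·n₁/n = 39·2774/3041 = 35.5758
Stratum 2 (Smokers): n₁ = 1764, n₀ = 2033, n = 3797; a·n₀/n = 566·2033/3797 = 303.0492; c·n₁/n = 1008·1764/3797 = 468.2939
RR_MH = (9.3068 + 303.0492) / (35.5758 + 468.2939) = 312.3561 / 503.8697 = 0.61991

0.620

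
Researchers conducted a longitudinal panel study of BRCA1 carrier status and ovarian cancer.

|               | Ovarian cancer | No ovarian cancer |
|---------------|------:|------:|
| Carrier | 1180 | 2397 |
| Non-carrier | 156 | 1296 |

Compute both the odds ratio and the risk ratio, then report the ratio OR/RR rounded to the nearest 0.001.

1.332

Cells: a = 1180, b = 2397, c = 156, d = 1296.
OR = (1180·1296)/(2397·156) = 1529280/373932 = 4.08973
Risk in exposed = 1180/3577 = 0.32989; risk in unexposed = 156/1452 = 0.10744; RR = 3.07047
OR/RR = 4.08973 / 3.07047 = 1.33195
The outcome is not rare, so the OR lies further from 1 than the RR.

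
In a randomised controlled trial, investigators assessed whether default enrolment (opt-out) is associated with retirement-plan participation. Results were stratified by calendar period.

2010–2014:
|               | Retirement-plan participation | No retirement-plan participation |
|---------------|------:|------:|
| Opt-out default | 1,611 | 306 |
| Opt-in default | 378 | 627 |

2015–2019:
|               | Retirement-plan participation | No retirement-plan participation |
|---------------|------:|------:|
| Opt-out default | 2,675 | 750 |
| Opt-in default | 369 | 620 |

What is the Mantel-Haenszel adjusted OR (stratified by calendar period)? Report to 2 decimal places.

OR_MH = Σ(aᵢdᵢ/nᵢ) / Σ(bᵢcᵢ/nᵢ), where nᵢ is the stratum total.
Stratum 1 (2010–2014): n = 2922; a·d/n = 1611·627/2922 = 345.6869; b·c/n = 306·378/2922 = 39.5852
Stratum 2 (2015–2019): n = 4414; a·d/n = 2675·620/4414 = 375.7363; b·c/n = 750·369/4414 = 62.6982
OR_MH = (345.6869 + 375.7363) / (39.5852 + 62.6982) = 721.4232 / 102.2834 = 7.05318

7.05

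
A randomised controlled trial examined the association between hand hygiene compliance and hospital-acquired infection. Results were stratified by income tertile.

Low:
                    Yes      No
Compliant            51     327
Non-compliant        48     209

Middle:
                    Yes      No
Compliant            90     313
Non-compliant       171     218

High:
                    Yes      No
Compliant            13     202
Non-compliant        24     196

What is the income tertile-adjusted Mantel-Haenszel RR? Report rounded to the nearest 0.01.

RR_MH = Σ(aᵢ·n₀ᵢ/nᵢ) / Σ(cᵢ·n₁ᵢ/nᵢ), with n₁ᵢ = aᵢ+bᵢ (exposed), n₀ᵢ = cᵢ+dᵢ (unexposed), nᵢ = n₁ᵢ+n₀ᵢ.
Stratum 1 (Low): n₁ = 378, n₀ = 257, n = 635; a·n₀/n = 51·257/635 = 20.6409; c·n₁/n = 48·378/635 = 28.5732
Stratum 2 (Middle): n₁ = 403, n₀ = 389, n = 792; a·n₀/n = 90·389/792 = 44.2045; c·n₁/n = 171·403/792 = 87.0114
Stratum 3 (High): n₁ = 215, n₀ = 220, n = 435; a·n₀/n = 13·220/435 = 6.5747; c·n₁/n = 24·215/435 = 11.8621
RR_MH = (20.6409 + 44.2045 + 6.5747) / (28.5732 + 87.0114 + 11.8621) = 71.4202 / 127.4467 = 0.56039

0.56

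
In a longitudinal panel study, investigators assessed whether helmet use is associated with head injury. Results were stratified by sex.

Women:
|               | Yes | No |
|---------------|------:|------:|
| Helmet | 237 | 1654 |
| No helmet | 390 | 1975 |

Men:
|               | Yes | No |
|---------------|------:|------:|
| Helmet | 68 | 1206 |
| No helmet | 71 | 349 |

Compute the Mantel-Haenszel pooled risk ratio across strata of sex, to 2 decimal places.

RR_MH = Σ(aᵢ·n₀ᵢ/nᵢ) / Σ(cᵢ·n₁ᵢ/nᵢ), with n₁ᵢ = aᵢ+bᵢ (exposed), n₀ᵢ = cᵢ+dᵢ (unexposed), nᵢ = n₁ᵢ+n₀ᵢ.
Stratum 1 (Women): n₁ = 1891, n₀ = 2365, n = 4256; a·n₀/n = 237·2365/4256 = 131.6976; c·n₁/n = 390·1891/4256 = 173.2824
Stratum 2 (Men): n₁ = 1274, n₀ = 420, n = 1694; a·n₀/n = 68·420/1694 = 16.8595; c·n₁/n = 71·1274/1694 = 53.3967
RR_MH = (131.6976 + 16.8595) / (173.2824 + 53.3967) = 148.5571 / 226.6791 = 0.65536

0.66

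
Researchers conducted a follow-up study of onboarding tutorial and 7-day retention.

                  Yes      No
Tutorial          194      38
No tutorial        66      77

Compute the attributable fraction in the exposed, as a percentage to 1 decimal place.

Cells: a = 194, b = 38, c = 66, d = 77.
Risk in exposed = 194/232 = 0.83621; risk in unexposed = 66/143 = 0.46154.
RR = 0.83621/0.46154 = 1.81178
AR% = (RR − 1)/RR × 100 = (1.81178 − 1)/1.81178 × 100 = 44.8057%

44.8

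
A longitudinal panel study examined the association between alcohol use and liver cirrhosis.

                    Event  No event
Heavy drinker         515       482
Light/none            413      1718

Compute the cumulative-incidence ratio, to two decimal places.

2.67

Cells: a = 515, b = 482, c = 413, d = 1718.
Risk in exposed = 515/997 = 0.51655; risk in unexposed = 413/2131 = 0.19381.
RR = 0.51655 / 0.19381 = 2.66530
The risk among the exposed is 2.67 times that among the unexposed.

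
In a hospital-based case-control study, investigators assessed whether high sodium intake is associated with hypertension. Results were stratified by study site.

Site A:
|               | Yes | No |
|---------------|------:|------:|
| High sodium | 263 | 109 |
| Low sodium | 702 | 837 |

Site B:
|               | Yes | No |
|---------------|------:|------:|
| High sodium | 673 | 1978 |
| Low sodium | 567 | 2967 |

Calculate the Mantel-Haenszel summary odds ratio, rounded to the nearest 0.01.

1.98

OR_MH = Σ(aᵢdᵢ/nᵢ) / Σ(bᵢcᵢ/nᵢ), where nᵢ is the stratum total.
Stratum 1 (Site A): n = 1911; a·d/n = 263·837/1911 = 115.1915; b·c/n = 109·702/1911 = 40.0408
Stratum 2 (Site B): n = 6185; a·d/n = 673·2967/6185 = 322.8441; b·c/n = 1978·567/6185 = 181.3300
OR_MH = (115.1915 + 322.8441) / (40.0408 + 181.3300) = 438.0357 / 221.3708 = 1.97874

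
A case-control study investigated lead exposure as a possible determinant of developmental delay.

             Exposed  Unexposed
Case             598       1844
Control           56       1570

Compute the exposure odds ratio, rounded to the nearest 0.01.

Reading the table with exposure as columns: a = 598 (Exposed, case), b = 56 (Exposed, non-case), c = 1844 (Unexposed, case), d = 1570.
OR = (a·d)/(b·c) = (598 × 1570) / (56 × 1844) = 938860 / 103264 = 9.09184
The odds of developmental delay are about 9.09 times as high in the exposed group.

9.09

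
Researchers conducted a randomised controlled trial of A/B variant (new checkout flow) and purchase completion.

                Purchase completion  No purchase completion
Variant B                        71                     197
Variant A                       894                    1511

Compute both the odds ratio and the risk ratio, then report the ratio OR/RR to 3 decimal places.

Cells: a = 71, b = 197, c = 894, d = 1511.
OR = (71·1511)/(197·894) = 107281/176118 = 0.60914
Risk in exposed = 71/268 = 0.26493; risk in unexposed = 894/2405 = 0.37173; RR = 0.71269
OR/RR = 0.60914 / 0.71269 = 0.85471
The outcome is not rare, so the OR lies further from 1 than the RR.

0.855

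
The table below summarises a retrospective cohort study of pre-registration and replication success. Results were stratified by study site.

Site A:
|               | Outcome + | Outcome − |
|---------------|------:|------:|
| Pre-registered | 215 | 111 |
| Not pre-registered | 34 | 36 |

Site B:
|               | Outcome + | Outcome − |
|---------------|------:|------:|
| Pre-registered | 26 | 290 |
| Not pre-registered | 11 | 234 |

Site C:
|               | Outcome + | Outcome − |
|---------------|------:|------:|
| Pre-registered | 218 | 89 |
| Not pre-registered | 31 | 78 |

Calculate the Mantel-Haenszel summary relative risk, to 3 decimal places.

1.866

RR_MH = Σ(aᵢ·n₀ᵢ/nᵢ) / Σ(cᵢ·n₁ᵢ/nᵢ), with n₁ᵢ = aᵢ+bᵢ (exposed), n₀ᵢ = cᵢ+dᵢ (unexposed), nᵢ = n₁ᵢ+n₀ᵢ.
Stratum 1 (Site A): n₁ = 326, n₀ = 70, n = 396; a·n₀/n = 215·70/396 = 38.0051; c·n₁/n = 34·326/396 = 27.9899
Stratum 2 (Site B): n₁ = 316, n₀ = 245, n = 561; a·n₀/n = 26·245/561 = 11.3547; c·n₁/n = 11·316/561 = 6.1961
Stratum 3 (Site C): n₁ = 307, n₀ = 109, n = 416; a·n₀/n = 218·109/416 = 57.1202; c·n₁/n = 31·307/416 = 22.8774
RR_MH = (38.0051 + 11.3547 + 57.1202) / (27.9899 + 6.1961 + 22.8774) = 106.4800 / 57.0634 = 1.86599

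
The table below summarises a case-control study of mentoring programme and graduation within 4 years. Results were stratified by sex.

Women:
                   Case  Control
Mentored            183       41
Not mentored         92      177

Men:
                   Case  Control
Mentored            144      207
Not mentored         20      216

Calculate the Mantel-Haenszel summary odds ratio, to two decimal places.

8.07

OR_MH = Σ(aᵢdᵢ/nᵢ) / Σ(bᵢcᵢ/nᵢ), where nᵢ is the stratum total.
Stratum 1 (Women): n = 493; a·d/n = 183·177/493 = 65.7018; b·c/n = 41·92/493 = 7.6511
Stratum 2 (Men): n = 587; a·d/n = 144·216/587 = 52.9881; b·c/n = 207·20/587 = 7.0528
OR_MH = (65.7018 + 52.9881) / (7.6511 + 7.0528) = 118.6899 / 14.7039 = 8.07199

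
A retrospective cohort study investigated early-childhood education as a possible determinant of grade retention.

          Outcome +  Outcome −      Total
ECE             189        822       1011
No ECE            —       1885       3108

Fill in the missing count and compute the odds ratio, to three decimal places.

0.354

The missing cell is in the unexposed row: 3108 − 1885 = 1223.
So a = 189, b = 822, c = 1223, d = 1885.
OR = (a·d)/(b·c) = (189 × 1885) / (822 × 1223) = 356265 / 1005306 = 0.35438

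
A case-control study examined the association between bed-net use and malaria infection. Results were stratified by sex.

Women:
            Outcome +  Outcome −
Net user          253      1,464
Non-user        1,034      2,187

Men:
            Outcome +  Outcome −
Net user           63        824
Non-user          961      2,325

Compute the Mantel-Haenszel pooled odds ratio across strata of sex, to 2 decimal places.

OR_MH = Σ(aᵢdᵢ/nᵢ) / Σ(bᵢcᵢ/nᵢ), where nᵢ is the stratum total.
Stratum 1 (Women): n = 4938; a·d/n = 253·2187/4938 = 112.0516; b·c/n = 1464·1034/4938 = 306.5565
Stratum 2 (Men): n = 4173; a·d/n = 63·2325/4173 = 35.1006; b·c/n = 824·961/4173 = 189.7589
OR_MH = (112.0516 + 35.1006) / (306.5565 + 189.7589) = 147.1523 / 496.3154 = 0.29649

0.30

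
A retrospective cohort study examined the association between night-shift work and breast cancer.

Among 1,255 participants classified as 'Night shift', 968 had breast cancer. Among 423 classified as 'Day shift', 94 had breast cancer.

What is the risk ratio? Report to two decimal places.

From the description: a = 968, b = 287, c = 94, d = 329.
Risk in exposed = 968/1255 = 0.77131; risk in unexposed = 94/423 = 0.22222.
RR = 0.77131 / 0.22222 = 3.47092
The risk among the exposed is 3.47 times that among the unexposed.

3.47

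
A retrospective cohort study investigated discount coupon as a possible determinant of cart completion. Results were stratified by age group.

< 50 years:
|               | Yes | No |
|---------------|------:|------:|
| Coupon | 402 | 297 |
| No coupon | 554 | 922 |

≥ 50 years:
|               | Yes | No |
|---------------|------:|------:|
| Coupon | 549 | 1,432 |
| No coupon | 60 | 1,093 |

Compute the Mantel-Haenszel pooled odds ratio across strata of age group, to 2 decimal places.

OR_MH = Σ(aᵢdᵢ/nᵢ) / Σ(bᵢcᵢ/nᵢ), where nᵢ is the stratum total.
Stratum 1 (< 50 years): n = 2175; a·d/n = 402·922/2175 = 170.4110; b·c/n = 297·554/2175 = 75.6497
Stratum 2 (≥ 50 years): n = 3134; a·d/n = 549·1093/3134 = 191.4668; b·c/n = 1432·60/3134 = 27.4154
OR_MH = (170.4110 + 191.4668) / (75.6497 + 27.4154) = 361.8779 / 103.0651 = 3.51116

3.51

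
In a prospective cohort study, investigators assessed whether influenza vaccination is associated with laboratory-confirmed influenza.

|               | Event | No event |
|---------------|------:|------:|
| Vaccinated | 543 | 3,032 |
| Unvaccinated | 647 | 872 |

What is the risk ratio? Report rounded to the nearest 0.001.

Cells: a = 543, b = 3032, c = 647, d = 872.
Risk in exposed = 543/3575 = 0.15189; risk in unexposed = 647/1519 = 0.42594.
RR = 0.15189 / 0.42594 = 0.35660
The risk is 64% lower among the exposed than among the unexposed.

0.357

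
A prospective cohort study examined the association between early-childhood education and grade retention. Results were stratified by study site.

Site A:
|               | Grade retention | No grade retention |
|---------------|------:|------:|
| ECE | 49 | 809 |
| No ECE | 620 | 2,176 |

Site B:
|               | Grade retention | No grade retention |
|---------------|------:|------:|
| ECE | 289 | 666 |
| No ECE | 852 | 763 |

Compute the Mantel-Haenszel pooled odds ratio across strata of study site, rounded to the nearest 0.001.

OR_MH = Σ(aᵢdᵢ/nᵢ) / Σ(bᵢcᵢ/nᵢ), where nᵢ is the stratum total.
Stratum 1 (Site A): n = 3654; a·d/n = 49·2176/3654 = 29.1801; b·c/n = 809·620/3654 = 137.2687
Stratum 2 (Site B): n = 2570; a·d/n = 289·763/2570 = 85.8004; b·c/n = 666·852/2570 = 220.7907
OR_MH = (29.1801 + 85.8004) / (137.2687 + 220.7907) = 114.9805 / 358.0594 = 0.32112

0.321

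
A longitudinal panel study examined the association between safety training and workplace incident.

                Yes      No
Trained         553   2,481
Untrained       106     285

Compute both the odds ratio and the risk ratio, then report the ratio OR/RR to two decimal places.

0.89

Cells: a = 553, b = 2481, c = 106, d = 285.
OR = (553·285)/(2481·106) = 157605/262986 = 0.59929
Risk in exposed = 553/3034 = 0.18227; risk in unexposed = 106/391 = 0.27110; RR = 0.67233
OR/RR = 0.59929 / 0.67233 = 0.89137
The outcome is not rare, so the OR lies further from 1 than the RR.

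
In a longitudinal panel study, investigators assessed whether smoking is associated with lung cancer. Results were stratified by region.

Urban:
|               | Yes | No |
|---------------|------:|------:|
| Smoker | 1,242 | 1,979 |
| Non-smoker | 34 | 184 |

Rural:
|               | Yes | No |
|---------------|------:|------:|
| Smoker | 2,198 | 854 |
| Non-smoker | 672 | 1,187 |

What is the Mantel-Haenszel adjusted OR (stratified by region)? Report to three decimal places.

OR_MH = Σ(aᵢdᵢ/nᵢ) / Σ(bᵢcᵢ/nᵢ), where nᵢ is the stratum total.
Stratum 1 (Urban): n = 3439; a·d/n = 1242·184/3439 = 66.4519; b·c/n = 1979·34/3439 = 19.5656
Stratum 2 (Rural): n = 4911; a·d/n = 2198·1187/4911 = 531.2617; b·c/n = 854·672/4911 = 116.8577
OR_MH = (66.4519 + 531.2617) / (19.5656 + 116.8577) = 597.7135 / 136.4232 = 4.38132

4.381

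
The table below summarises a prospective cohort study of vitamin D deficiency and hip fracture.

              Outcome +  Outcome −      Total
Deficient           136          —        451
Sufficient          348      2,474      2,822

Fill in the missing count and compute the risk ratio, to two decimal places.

2.45

The missing cell is in the exposed row: 451 − 136 = 315.
So a = 136, b = 315, c = 348, d = 2474.
RR = [a/(a+b)] / [c/(c+d)] = (136/451) / (348/2822) = 0.30155/0.12332 = 2.44534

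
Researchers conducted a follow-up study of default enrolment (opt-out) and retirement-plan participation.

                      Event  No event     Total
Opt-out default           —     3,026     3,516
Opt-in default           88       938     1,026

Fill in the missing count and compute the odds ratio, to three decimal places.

1.726

The missing cell is in the exposed row: 3516 − 3026 = 490.
So a = 490, b = 3026, c = 88, d = 938.
OR = (a·d)/(b·c) = (490 × 938) / (3026 × 88) = 459620 / 266288 = 1.72603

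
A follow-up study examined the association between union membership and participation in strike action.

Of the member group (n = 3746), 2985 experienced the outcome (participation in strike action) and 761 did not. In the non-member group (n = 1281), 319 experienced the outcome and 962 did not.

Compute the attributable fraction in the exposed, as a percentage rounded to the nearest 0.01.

68.75

From the description: a = 2985, b = 761, c = 319, d = 962.
Risk in exposed = 2985/3746 = 0.79685; risk in unexposed = 319/1281 = 0.24902.
RR = 0.79685/0.24902 = 3.19989
AR% = (RR − 1)/RR × 100 = (3.19989 − 1)/3.19989 × 100 = 68.7489%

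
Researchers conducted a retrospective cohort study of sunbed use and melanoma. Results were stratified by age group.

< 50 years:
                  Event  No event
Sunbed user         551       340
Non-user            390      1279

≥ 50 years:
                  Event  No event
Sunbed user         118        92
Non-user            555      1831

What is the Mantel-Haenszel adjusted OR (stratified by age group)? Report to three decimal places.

5.017

OR_MH = Σ(aᵢdᵢ/nᵢ) / Σ(bᵢcᵢ/nᵢ), where nᵢ is the stratum total.
Stratum 1 (< 50 years): n = 2560; a·d/n = 551·1279/2560 = 275.2848; b·c/n = 340·390/2560 = 51.7969
Stratum 2 (≥ 50 years): n = 2596; a·d/n = 118·1831/2596 = 83.2273; b·c/n = 92·555/2596 = 19.6687
OR_MH = (275.2848 + 83.2273) / (51.7969 + 19.6687) = 358.5120 / 71.4656 = 5.01657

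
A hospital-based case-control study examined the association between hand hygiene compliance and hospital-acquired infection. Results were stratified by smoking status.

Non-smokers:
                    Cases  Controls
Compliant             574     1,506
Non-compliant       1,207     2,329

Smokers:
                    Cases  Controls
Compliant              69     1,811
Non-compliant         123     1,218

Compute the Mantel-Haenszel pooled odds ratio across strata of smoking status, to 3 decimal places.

OR_MH = Σ(aᵢdᵢ/nᵢ) / Σ(bᵢcᵢ/nᵢ), where nᵢ is the stratum total.
Stratum 1 (Non-smokers): n = 5616; a·d/n = 574·2329/5616 = 238.0424; b·c/n = 1506·1207/5616 = 323.6720
Stratum 2 (Smokers): n = 3221; a·d/n = 69·1218/3221 = 26.0919; b·c/n = 1811·123/3221 = 69.1565
OR_MH = (238.0424 + 26.0919) / (323.6720 + 69.1565) = 264.1343 / 392.8285 = 0.67239

0.672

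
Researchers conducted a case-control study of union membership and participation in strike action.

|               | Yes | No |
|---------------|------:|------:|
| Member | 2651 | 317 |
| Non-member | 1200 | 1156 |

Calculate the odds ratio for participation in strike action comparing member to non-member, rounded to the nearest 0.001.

8.056

Cells: a = 2651, b = 317, c = 1200, d = 1156.
OR = (a·d)/(b·c) = (2651 × 1156) / (317 × 1200) = 3064556 / 380400 = 8.05614
The odds of participation in strike action are about 8.06 times as high in the member group.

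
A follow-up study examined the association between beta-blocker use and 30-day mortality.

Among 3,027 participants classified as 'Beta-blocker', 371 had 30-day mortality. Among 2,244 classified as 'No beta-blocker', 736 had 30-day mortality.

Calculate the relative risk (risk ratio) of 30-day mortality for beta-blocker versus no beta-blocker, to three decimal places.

0.374

From the description: a = 371, b = 2656, c = 736, d = 1508.
Risk in exposed = 371/3027 = 0.12256; risk in unexposed = 736/2244 = 0.32799.
RR = 0.12256 / 0.32799 = 0.37369
The risk is 63% lower among the exposed than among the unexposed.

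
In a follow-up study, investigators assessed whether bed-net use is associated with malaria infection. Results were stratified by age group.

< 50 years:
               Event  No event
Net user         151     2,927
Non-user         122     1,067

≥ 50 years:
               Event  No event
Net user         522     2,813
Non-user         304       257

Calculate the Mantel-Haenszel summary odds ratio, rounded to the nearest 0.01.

OR_MH = Σ(aᵢdᵢ/nᵢ) / Σ(bᵢcᵢ/nᵢ), where nᵢ is the stratum total.
Stratum 1 (< 50 years): n = 4267; a·d/n = 151·1067/4267 = 37.7588; b·c/n = 2927·122/4267 = 83.6874
Stratum 2 (≥ 50 years): n = 3896; a·d/n = 522·257/3896 = 34.4338; b·c/n = 2813·304/3896 = 219.4949
OR_MH = (37.7588 + 34.4338) / (83.6874 + 219.4949) = 72.1926 / 303.1822 = 0.23812

0.24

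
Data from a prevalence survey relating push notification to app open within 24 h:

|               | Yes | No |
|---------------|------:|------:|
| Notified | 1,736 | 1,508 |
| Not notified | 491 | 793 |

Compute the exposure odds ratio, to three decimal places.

1.859

Cells: a = 1736, b = 1508, c = 491, d = 793.
OR = (a·d)/(b·c) = (1736 × 793) / (1508 × 491) = 1376648 / 740428 = 1.85926
The odds of app open within 24 h are about 1.86 times as high in the notified group.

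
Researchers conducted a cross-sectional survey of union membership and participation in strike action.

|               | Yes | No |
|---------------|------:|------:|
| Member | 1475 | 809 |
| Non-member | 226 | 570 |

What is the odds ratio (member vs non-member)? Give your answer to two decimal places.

Cells: a = 1475, b = 809, c = 226, d = 570.
OR = (a·d)/(b·c) = (1475 × 570) / (809 × 226) = 840750 / 182834 = 4.59843
The odds of participation in strike action are about 4.60 times as high in the member group.

4.60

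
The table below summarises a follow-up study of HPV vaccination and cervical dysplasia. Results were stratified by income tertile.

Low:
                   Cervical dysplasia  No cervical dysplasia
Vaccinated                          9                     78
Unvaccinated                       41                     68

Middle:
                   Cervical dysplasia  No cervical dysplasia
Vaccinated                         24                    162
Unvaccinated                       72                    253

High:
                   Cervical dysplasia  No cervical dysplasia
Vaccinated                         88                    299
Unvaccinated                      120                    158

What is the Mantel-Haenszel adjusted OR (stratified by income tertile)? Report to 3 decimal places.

0.386

OR_MH = Σ(aᵢdᵢ/nᵢ) / Σ(bᵢcᵢ/nᵢ), where nᵢ is the stratum total.
Stratum 1 (Low): n = 196; a·d/n = 9·68/196 = 3.1224; b·c/n = 78·41/196 = 16.3163
Stratum 2 (Middle): n = 511; a·d/n = 24·253/511 = 11.8826; b·c/n = 162·72/511 = 22.8258
Stratum 3 (High): n = 665; a·d/n = 88·158/665 = 20.9083; b·c/n = 299·120/665 = 53.9549
OR_MH = (3.1224 + 11.8826 + 20.9083) / (16.3163 + 22.8258 + 53.9549) = 35.9133 / 93.0970 = 0.38576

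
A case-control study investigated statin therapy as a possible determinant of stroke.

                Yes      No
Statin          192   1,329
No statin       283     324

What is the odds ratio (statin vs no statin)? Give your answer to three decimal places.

Cells: a = 192, b = 1329, c = 283, d = 324.
OR = (a·d)/(b·c) = (192 × 324) / (1329 × 283) = 62208 / 376107 = 0.16540
Exposure is associated with lower odds of stroke (OR = 0.17 < 1).

0.165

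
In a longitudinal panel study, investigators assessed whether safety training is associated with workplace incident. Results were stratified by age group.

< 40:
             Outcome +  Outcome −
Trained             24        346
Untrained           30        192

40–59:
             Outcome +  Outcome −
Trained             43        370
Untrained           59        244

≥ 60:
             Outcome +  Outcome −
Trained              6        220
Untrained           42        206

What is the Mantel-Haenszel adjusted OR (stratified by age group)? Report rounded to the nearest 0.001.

OR_MH = Σ(aᵢdᵢ/nᵢ) / Σ(bᵢcᵢ/nᵢ), where nᵢ is the stratum total.
Stratum 1 (< 40): n = 592; a·d/n = 24·192/592 = 7.7838; b·c/n = 346·30/592 = 17.5338
Stratum 2 (40–59): n = 716; a·d/n = 43·244/716 = 14.6536; b·c/n = 370·59/716 = 30.4888
Stratum 3 (≥ 60): n = 474; a·d/n = 6·206/474 = 2.6076; b·c/n = 220·42/474 = 19.4937
OR_MH = (7.7838 + 14.6536 + 2.6076) / (17.5338 + 30.4888 + 19.4937) = 25.0450 / 67.5163 = 0.37095

0.371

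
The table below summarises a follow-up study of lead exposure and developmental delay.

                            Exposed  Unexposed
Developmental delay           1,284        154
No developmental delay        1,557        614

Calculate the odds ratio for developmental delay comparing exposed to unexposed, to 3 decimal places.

3.288

Reading the table with exposure as columns: a = 1284 (Exposed, case), b = 1557 (Exposed, non-case), c = 154 (Unexposed, case), d = 614.
OR = (a·d)/(b·c) = (1284 × 614) / (1557 × 154) = 788376 / 239778 = 3.28794
The odds of developmental delay are about 3.29 times as high in the exposed group.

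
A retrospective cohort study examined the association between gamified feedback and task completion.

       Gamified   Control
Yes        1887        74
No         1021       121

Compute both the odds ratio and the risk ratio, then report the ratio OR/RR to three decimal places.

Reading the table with exposure as columns: a = 1887 (Gamified, case), b = 1021 (Gamified, non-case), c = 74 (Control, case), d = 121.
OR = (1887·121)/(1021·74) = 228327/75554 = 3.02204
Risk in exposed = 1887/2908 = 0.64890; risk in unexposed = 74/195 = 0.37949; RR = 1.70994
OR/RR = 3.02204 / 1.70994 = 1.76734
The outcome is not rare, so the OR lies further from 1 than the RR.

1.767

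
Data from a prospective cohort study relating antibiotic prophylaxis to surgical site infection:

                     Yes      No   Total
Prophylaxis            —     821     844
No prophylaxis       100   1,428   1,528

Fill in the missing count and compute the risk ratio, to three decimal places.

0.416

The missing cell is in the exposed row: 844 − 821 = 23.
So a = 23, b = 821, c = 100, d = 1428.
RR = [a/(a+b)] / [c/(c+d)] = (23/844) / (100/1528) = 0.02725/0.06545 = 0.41640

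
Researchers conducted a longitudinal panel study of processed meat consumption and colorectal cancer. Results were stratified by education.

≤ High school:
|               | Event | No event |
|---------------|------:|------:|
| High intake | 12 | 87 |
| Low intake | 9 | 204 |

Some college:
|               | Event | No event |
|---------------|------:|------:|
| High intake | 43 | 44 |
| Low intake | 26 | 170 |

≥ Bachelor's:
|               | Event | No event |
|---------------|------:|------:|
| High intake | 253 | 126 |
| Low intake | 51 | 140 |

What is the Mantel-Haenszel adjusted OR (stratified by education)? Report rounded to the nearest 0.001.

OR_MH = Σ(aᵢdᵢ/nᵢ) / Σ(bᵢcᵢ/nᵢ), where nᵢ is the stratum total.
Stratum 1 (≤ High school): n = 312; a·d/n = 12·204/312 = 7.8462; b·c/n = 87·9/312 = 2.5096
Stratum 2 (Some college): n = 283; a·d/n = 43·170/283 = 25.8304; b·c/n = 44·26/283 = 4.0424
Stratum 3 (≥ Bachelor's): n = 570; a·d/n = 253·140/570 = 62.1404; b·c/n = 126·51/570 = 11.2737
OR_MH = (7.8462 + 25.8304 + 62.1404) / (2.5096 + 4.0424 + 11.2737) = 95.8169 / 17.8257 = 5.37521

5.375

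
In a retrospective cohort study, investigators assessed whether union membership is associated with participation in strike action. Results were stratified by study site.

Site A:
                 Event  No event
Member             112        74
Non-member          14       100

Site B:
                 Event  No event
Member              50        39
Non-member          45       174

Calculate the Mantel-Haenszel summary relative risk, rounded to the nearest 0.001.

RR_MH = Σ(aᵢ·n₀ᵢ/nᵢ) / Σ(cᵢ·n₁ᵢ/nᵢ), with n₁ᵢ = aᵢ+bᵢ (exposed), n₀ᵢ = cᵢ+dᵢ (unexposed), nᵢ = n₁ᵢ+n₀ᵢ.
Stratum 1 (Site A): n₁ = 186, n₀ = 114, n = 300; a·n₀/n = 112·114/300 = 42.5600; c·n₁/n = 14·186/300 = 8.6800
Stratum 2 (Site B): n₁ = 89, n₀ = 219, n = 308; a·n₀/n = 50·219/308 = 35.5519; c·n₁/n = 45·89/308 = 13.0032
RR_MH = (42.5600 + 35.5519) / (8.6800 + 13.0032) = 78.1119 / 21.6832 = 3.60241

3.602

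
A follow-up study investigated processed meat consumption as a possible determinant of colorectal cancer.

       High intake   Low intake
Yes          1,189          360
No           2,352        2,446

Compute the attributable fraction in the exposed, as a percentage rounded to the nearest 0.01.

Reading the table with exposure as columns: a = 1189 (High intake, case), b = 2352 (High intake, non-case), c = 360 (Low intake, case), d = 2446.
Risk in exposed = 1189/3541 = 0.33578; risk in unexposed = 360/2806 = 0.12830.
RR = 0.33578/0.12830 = 2.61723
AR% = (RR − 1)/RR × 100 = (2.61723 − 1)/2.61723 × 100 = 61.7916%

61.79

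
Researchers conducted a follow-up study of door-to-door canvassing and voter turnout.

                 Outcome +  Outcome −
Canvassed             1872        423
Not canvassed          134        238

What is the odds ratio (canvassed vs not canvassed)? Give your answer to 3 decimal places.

7.860

Cells: a = 1872, b = 423, c = 134, d = 238.
OR = (a·d)/(b·c) = (1872 × 238) / (423 × 134) = 445536 / 56682 = 7.86027
The odds of voter turnout are about 7.86 times as high in the canvassed group.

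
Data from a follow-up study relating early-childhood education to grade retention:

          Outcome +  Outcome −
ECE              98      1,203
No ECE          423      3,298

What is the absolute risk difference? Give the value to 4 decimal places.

-0.0384

Cells: a = 98, b = 1203, c = 423, d = 3298.
Risk in exposed = 98/1301 = 0.075327; risk in unexposed = 423/3721 = 0.113679.
Risk difference = 0.075327 − 0.113679 = -0.038352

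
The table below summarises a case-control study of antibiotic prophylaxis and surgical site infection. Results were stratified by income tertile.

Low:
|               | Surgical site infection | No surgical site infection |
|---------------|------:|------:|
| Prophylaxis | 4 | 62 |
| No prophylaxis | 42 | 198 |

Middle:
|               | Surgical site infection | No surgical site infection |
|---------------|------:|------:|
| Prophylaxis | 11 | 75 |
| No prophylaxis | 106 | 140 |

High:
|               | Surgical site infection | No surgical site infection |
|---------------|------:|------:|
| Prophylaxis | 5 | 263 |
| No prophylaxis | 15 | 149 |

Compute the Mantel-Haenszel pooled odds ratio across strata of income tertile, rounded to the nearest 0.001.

OR_MH = Σ(aᵢdᵢ/nᵢ) / Σ(bᵢcᵢ/nᵢ), where nᵢ is the stratum total.
Stratum 1 (Low): n = 306; a·d/n = 4·198/306 = 2.5882; b·c/n = 62·42/306 = 8.5098
Stratum 2 (Middle): n = 332; a·d/n = 11·140/332 = 4.6386; b·c/n = 75·106/332 = 23.9458
Stratum 3 (High): n = 432; a·d/n = 5·149/432 = 1.7245; b·c/n = 263·15/432 = 9.1319
OR_MH = (2.5882 + 4.6386 + 1.7245) / (8.5098 + 23.9458 + 9.1319) = 8.9513 / 41.5875 = 0.21524

0.215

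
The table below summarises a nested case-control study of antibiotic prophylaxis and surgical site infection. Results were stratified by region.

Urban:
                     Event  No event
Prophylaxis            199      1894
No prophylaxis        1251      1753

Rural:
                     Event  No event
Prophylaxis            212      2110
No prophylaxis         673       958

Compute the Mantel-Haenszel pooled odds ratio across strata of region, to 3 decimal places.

0.145

OR_MH = Σ(aᵢdᵢ/nᵢ) / Σ(bᵢcᵢ/nᵢ), where nᵢ is the stratum total.
Stratum 1 (Urban): n = 5097; a·d/n = 199·1753/5097 = 68.4416; b·c/n = 1894·1251/5097 = 464.8605
Stratum 2 (Rural): n = 3953; a·d/n = 212·958/3953 = 51.3777; b·c/n = 2110·673/3953 = 359.2284
OR_MH = (68.4416 + 51.3777) / (464.8605 + 359.2284) = 119.8193 / 824.0889 = 0.14540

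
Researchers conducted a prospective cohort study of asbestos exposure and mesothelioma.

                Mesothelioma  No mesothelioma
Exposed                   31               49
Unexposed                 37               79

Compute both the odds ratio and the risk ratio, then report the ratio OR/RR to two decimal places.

1.11

Cells: a = 31, b = 49, c = 37, d = 79.
OR = (31·79)/(49·37) = 2449/1813 = 1.35080
Risk in exposed = 31/80 = 0.38750; risk in unexposed = 37/116 = 0.31897; RR = 1.21486
OR/RR = 1.35080 / 1.21486 = 1.11189
The outcome is not rare, so the OR lies further from 1 than the RR.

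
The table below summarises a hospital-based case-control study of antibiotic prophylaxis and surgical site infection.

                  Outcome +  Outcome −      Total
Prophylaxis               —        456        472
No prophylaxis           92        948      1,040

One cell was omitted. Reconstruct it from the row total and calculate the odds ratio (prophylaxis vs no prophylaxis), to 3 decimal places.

0.362

The missing cell is in the exposed row: 472 − 456 = 16.
So a = 16, b = 456, c = 92, d = 948.
OR = (a·d)/(b·c) = (16 × 948) / (456 × 92) = 15168 / 41952 = 0.36156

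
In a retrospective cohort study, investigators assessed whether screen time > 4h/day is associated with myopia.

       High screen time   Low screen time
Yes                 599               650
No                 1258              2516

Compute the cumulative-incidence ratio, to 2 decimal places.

Reading the table with exposure as columns: a = 599 (High screen time, case), b = 1258 (High screen time, non-case), c = 650 (Low screen time, case), d = 2516.
Risk in exposed = 599/1857 = 0.32256; risk in unexposed = 650/3166 = 0.20531.
RR = 0.32256 / 0.20531 = 1.57113
The risk among the exposed is 1.57 times that among the unexposed.

1.57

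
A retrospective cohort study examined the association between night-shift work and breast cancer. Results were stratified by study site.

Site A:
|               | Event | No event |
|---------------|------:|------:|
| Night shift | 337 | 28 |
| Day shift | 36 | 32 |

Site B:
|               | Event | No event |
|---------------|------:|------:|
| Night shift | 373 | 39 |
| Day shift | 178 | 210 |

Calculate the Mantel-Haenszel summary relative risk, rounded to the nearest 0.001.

1.916

RR_MH = Σ(aᵢ·n₀ᵢ/nᵢ) / Σ(cᵢ·n₁ᵢ/nᵢ), with n₁ᵢ = aᵢ+bᵢ (exposed), n₀ᵢ = cᵢ+dᵢ (unexposed), nᵢ = n₁ᵢ+n₀ᵢ.
Stratum 1 (Site A): n₁ = 365, n₀ = 68, n = 433; a·n₀/n = 337·68/433 = 52.9238; c·n₁/n = 36·365/433 = 30.3464
Stratum 2 (Site B): n₁ = 412, n₀ = 388, n = 800; a·n₀/n = 373·388/800 = 180.9050; c·n₁/n = 178·412/800 = 91.6700
RR_MH = (52.9238 + 180.9050) / (30.3464 + 91.6700) = 233.8288 / 122.0164 = 1.91637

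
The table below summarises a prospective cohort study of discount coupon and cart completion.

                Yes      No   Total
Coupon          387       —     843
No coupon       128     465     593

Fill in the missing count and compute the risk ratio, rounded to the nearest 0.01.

2.13

The missing cell is in the exposed row: 843 − 387 = 456.
So a = 387, b = 456, c = 128, d = 465.
RR = [a/(a+b)] / [c/(c+d)] = (387/843) / (128/593) = 0.45907/0.21585 = 2.12681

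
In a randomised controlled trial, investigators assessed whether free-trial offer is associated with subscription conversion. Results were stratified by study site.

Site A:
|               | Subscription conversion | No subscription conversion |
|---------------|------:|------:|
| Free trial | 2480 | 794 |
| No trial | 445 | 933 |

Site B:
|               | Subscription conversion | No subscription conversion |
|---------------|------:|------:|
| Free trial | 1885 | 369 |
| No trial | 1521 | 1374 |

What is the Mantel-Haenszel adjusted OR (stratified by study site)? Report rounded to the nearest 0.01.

5.41

OR_MH = Σ(aᵢdᵢ/nᵢ) / Σ(bᵢcᵢ/nᵢ), where nᵢ is the stratum total.
Stratum 1 (Site A): n = 4652; a·d/n = 2480·933/4652 = 497.3861; b·c/n = 794·445/4652 = 75.9523
Stratum 2 (Site B): n = 5149; a·d/n = 1885·1374/5149 = 503.0084; b·c/n = 369·1521/5149 = 109.0016
OR_MH = (497.3861 + 503.0084) / (75.9523 + 109.0016) = 1000.3944 / 184.9538 = 5.40889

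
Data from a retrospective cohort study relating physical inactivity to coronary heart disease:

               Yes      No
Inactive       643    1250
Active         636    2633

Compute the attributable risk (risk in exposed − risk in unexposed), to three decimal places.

0.145

Cells: a = 643, b = 1250, c = 636, d = 2633.
Risk in exposed = 643/1893 = 0.339672; risk in unexposed = 636/3269 = 0.194555.
Risk difference = 0.339672 − 0.194555 = 0.145118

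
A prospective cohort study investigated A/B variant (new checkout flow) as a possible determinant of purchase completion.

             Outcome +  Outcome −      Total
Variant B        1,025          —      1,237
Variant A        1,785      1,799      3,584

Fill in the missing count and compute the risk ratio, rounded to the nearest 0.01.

1.66

The missing cell is in the exposed row: 1237 − 1025 = 212.
So a = 1025, b = 212, c = 1785, d = 1799.
RR = [a/(a+b)] / [c/(c+d)] = (1025/1237) / (1785/3584) = 0.82862/0.49805 = 1.66373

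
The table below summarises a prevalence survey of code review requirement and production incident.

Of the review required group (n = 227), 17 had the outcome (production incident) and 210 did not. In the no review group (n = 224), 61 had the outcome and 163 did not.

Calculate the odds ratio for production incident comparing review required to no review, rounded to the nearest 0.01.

From the description: a = 17, b = 210, c = 61, d = 163.
OR = (a·d)/(b·c) = (17 × 163) / (210 × 61) = 2771 / 12810 = 0.21632
Exposure is associated with lower odds of production incident (OR = 0.22 < 1).

0.22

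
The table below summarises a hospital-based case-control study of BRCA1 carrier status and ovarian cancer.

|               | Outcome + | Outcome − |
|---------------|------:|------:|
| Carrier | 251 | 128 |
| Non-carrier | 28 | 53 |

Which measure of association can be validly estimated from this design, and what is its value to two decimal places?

Cells: a = 251, b = 128, c = 28, d = 53.
This is a hospital-based case-control study: participants were sampled on outcome status, so risks in the source population cannot be estimated directly — relative risk is not valid here. The odds ratio is the appropriate measure.
OR = (a·d)/(b·c) = (251 × 53) / (128 × 28) = 13303 / 3584 = 3.71177

3.71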